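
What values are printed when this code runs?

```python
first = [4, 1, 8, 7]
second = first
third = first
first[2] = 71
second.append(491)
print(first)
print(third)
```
[4, 1, 71, 7, 491]
[4, 1, 71, 7, 491]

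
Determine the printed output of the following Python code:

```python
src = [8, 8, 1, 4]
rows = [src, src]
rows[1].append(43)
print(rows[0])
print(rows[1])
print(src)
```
[8, 8, 1, 4, 43]
[8, 8, 1, 4, 43]
[8, 8, 1, 4, 43]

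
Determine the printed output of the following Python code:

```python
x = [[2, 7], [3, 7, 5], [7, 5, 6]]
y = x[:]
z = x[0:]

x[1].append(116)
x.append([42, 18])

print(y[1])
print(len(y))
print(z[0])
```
[3, 7, 5, 116]
3
[2, 7]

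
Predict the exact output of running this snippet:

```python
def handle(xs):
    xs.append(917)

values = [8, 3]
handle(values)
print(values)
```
[8, 3, 917]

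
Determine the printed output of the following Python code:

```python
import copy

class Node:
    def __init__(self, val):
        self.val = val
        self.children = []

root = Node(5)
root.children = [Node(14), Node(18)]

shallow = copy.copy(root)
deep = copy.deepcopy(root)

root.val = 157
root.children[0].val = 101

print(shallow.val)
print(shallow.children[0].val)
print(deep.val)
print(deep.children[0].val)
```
5
101
5
14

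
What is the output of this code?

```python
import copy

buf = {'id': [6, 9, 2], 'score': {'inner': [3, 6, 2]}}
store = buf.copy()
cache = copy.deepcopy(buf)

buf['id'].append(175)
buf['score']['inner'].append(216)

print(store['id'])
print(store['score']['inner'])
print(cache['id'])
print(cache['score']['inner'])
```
[6, 9, 2, 175]
[3, 6, 2, 216]
[6, 9, 2]
[3, 6, 2]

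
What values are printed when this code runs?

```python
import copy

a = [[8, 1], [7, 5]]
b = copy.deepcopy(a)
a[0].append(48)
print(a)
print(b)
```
[[8, 1, 48], [7, 5]]
[[8, 1], [7, 5]]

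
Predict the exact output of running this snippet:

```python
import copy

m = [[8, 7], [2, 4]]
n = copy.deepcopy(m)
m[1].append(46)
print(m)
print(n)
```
[[8, 7], [2, 4, 46]]
[[8, 7], [2, 4]]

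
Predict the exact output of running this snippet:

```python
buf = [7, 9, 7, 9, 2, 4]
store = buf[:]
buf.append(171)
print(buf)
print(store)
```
[7, 9, 7, 9, 2, 4, 171]
[7, 9, 7, 9, 2, 4]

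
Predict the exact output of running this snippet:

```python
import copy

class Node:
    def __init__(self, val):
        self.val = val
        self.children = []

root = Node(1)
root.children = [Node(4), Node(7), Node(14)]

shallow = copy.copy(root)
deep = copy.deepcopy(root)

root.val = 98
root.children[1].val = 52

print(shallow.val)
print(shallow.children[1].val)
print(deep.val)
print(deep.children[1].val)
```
1
52
1
7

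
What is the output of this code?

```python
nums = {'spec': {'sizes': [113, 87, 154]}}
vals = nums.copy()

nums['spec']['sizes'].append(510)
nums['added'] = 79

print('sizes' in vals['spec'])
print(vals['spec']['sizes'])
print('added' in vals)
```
True
[113, 87, 154, 510]
False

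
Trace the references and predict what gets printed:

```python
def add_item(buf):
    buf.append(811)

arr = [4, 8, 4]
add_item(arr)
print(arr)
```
[4, 8, 4, 811]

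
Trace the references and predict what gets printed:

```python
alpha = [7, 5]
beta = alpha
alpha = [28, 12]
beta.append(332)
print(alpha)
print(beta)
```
[28, 12]
[7, 5, 332]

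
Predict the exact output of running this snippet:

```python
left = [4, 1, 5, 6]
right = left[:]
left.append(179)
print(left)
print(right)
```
[4, 1, 5, 6, 179]
[4, 1, 5, 6]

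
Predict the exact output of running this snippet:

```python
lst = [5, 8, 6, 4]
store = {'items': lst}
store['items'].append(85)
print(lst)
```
[5, 8, 6, 4, 85]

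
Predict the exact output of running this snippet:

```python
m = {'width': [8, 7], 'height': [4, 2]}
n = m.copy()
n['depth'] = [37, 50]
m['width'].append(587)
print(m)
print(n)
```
{'width': [8, 7, 587], 'height': [4, 2]}
{'width': [8, 7, 587], 'height': [4, 2], 'depth': [37, 50]}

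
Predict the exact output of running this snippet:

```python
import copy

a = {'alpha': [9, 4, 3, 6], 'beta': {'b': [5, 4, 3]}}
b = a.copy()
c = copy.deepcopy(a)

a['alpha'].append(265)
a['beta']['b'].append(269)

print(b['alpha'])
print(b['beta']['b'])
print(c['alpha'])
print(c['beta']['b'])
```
[9, 4, 3, 6, 265]
[5, 4, 3, 269]
[9, 4, 3, 6]
[5, 4, 3]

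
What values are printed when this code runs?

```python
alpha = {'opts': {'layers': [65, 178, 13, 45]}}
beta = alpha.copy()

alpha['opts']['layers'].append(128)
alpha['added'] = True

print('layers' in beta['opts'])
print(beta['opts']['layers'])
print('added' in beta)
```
True
[65, 178, 13, 45, 128]
False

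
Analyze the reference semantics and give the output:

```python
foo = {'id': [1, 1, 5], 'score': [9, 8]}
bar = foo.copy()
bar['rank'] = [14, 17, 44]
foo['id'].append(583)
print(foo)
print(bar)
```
{'id': [1, 1, 5, 583], 'score': [9, 8]}
{'id': [1, 1, 5, 583], 'score': [9, 8], 'rank': [14, 17, 44]}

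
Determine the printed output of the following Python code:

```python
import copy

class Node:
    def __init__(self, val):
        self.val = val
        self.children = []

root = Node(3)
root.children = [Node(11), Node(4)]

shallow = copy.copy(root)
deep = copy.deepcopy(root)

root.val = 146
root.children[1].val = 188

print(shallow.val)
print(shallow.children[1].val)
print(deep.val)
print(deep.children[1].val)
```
3
188
3
4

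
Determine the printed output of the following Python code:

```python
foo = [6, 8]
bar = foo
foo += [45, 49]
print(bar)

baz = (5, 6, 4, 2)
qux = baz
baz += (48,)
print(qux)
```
[6, 8, 45, 49]
(5, 6, 4, 2)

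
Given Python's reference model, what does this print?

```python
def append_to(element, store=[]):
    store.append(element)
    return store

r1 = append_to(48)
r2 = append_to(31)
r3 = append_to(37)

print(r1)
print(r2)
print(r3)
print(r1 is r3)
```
[48, 31, 37]
[48, 31, 37]
[48, 31, 37]
True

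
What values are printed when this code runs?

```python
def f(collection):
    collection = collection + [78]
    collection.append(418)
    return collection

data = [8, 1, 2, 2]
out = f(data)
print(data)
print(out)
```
[8, 1, 2, 2]
[8, 1, 2, 2, 78, 418]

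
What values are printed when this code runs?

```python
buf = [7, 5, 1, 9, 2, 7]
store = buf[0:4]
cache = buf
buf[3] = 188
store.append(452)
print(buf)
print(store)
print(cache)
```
[7, 5, 1, 188, 2, 7]
[7, 5, 1, 9, 452]
[7, 5, 1, 188, 2, 7]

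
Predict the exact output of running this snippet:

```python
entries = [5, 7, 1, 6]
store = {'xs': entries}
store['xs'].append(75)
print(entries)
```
[5, 7, 1, 6, 75]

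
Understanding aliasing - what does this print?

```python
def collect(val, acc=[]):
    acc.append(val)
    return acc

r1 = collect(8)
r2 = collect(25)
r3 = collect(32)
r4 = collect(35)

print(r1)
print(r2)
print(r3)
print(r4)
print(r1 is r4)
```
[8, 25, 32, 35]
[8, 25, 32, 35]
[8, 25, 32, 35]
[8, 25, 32, 35]
True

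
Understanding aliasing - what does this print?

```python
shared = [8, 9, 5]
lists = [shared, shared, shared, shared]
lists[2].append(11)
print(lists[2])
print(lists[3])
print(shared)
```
[8, 9, 5, 11]
[8, 9, 5, 11]
[8, 9, 5, 11]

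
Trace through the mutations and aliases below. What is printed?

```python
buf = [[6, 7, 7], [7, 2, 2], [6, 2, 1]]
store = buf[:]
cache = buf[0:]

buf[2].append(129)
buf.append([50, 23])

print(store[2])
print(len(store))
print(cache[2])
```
[6, 2, 1, 129]
3
[6, 2, 1, 129]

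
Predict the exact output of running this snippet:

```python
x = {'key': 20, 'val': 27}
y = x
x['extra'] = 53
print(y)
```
{'key': 20, 'val': 27, 'extra': 53}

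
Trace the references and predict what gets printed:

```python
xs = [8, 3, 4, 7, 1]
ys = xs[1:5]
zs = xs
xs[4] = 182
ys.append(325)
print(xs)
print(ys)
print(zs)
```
[8, 3, 4, 7, 182]
[3, 4, 7, 1, 325]
[8, 3, 4, 7, 182]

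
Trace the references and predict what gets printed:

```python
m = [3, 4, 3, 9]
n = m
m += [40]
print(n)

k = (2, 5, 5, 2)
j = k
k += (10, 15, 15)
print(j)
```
[3, 4, 3, 9, 40]
(2, 5, 5, 2)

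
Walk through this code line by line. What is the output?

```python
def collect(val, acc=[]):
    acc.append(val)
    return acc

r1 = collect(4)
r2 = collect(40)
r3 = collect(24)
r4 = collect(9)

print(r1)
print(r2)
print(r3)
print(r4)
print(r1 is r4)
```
[4, 40, 24, 9]
[4, 40, 24, 9]
[4, 40, 24, 9]
[4, 40, 24, 9]
True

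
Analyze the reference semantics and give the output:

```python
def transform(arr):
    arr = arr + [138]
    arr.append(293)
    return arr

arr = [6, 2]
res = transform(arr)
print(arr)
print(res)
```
[6, 2]
[6, 2, 138, 293]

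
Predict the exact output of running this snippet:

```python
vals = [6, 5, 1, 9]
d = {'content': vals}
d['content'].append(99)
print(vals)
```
[6, 5, 1, 9, 99]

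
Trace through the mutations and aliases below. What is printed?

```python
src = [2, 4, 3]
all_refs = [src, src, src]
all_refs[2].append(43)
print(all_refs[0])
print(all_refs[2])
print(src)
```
[2, 4, 3, 43]
[2, 4, 3, 43]
[2, 4, 3, 43]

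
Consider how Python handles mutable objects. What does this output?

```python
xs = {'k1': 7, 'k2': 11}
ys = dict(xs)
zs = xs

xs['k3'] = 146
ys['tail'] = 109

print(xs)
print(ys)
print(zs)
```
{'k1': 7, 'k2': 11, 'k3': 146}
{'k1': 7, 'k2': 11, 'tail': 109}
{'k1': 7, 'k2': 11, 'k3': 146}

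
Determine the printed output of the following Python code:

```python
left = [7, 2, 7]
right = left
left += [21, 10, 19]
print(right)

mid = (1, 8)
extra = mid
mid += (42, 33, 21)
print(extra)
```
[7, 2, 7, 21, 10, 19]
(1, 8)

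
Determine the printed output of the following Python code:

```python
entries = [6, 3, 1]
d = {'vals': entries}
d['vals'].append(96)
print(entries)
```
[6, 3, 1, 96]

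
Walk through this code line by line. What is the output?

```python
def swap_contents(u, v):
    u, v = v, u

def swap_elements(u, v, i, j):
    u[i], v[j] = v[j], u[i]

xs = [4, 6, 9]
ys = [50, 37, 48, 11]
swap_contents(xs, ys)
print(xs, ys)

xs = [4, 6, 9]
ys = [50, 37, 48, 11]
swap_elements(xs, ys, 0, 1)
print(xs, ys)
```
[4, 6, 9] [50, 37, 48, 11]
[37, 6, 9] [50, 4, 48, 11]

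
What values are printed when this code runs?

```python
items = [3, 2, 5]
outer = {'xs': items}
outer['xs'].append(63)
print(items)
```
[3, 2, 5, 63]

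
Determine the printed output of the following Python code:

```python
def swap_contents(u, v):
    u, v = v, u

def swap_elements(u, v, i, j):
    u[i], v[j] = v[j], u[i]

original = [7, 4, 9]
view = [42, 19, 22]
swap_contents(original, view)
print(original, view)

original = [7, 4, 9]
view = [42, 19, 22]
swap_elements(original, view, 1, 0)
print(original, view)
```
[7, 4, 9] [42, 19, 22]
[7, 42, 9] [4, 19, 22]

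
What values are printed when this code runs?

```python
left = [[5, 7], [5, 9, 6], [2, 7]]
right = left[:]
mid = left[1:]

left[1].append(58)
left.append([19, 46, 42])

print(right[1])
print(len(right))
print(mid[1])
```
[5, 9, 6, 58]
3
[2, 7]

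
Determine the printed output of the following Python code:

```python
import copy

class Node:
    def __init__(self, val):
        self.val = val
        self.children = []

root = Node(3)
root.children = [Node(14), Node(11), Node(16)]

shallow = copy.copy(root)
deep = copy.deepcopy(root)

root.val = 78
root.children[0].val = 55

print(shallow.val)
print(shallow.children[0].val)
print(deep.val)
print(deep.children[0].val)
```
3
55
3
14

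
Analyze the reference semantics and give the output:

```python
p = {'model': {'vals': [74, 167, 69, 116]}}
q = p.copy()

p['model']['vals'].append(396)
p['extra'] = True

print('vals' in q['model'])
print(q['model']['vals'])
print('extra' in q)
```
True
[74, 167, 69, 116, 396]
False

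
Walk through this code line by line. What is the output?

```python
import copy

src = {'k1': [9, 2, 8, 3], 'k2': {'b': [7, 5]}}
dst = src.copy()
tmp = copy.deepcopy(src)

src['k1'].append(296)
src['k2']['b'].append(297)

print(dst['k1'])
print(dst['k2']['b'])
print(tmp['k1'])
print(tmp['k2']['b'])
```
[9, 2, 8, 3, 296]
[7, 5, 297]
[9, 2, 8, 3]
[7, 5]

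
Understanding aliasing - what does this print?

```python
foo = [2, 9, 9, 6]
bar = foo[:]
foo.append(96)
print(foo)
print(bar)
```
[2, 9, 9, 6, 96]
[2, 9, 9, 6]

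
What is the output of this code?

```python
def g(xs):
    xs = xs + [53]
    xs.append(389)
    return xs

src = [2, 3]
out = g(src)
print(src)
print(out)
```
[2, 3]
[2, 3, 53, 389]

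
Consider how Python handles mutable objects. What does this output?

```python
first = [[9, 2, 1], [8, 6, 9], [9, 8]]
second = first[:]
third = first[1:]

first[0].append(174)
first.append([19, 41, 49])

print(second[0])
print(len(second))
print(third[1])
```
[9, 2, 1, 174]
3
[9, 8]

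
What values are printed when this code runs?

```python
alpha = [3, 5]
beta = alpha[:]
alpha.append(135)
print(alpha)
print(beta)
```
[3, 5, 135]
[3, 5]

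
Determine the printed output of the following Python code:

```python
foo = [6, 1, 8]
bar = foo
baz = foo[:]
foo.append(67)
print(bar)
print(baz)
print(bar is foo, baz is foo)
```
[6, 1, 8, 67]
[6, 1, 8]
True False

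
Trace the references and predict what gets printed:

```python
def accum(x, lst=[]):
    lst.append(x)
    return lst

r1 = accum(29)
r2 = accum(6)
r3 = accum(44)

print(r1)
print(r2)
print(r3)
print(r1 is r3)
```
[29, 6, 44]
[29, 6, 44]
[29, 6, 44]
True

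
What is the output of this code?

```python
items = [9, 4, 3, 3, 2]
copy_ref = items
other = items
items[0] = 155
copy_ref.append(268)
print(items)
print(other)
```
[155, 4, 3, 3, 2, 268]
[155, 4, 3, 3, 2, 268]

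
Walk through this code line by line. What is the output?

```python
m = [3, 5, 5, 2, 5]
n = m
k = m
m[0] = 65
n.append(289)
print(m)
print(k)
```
[65, 5, 5, 2, 5, 289]
[65, 5, 5, 2, 5, 289]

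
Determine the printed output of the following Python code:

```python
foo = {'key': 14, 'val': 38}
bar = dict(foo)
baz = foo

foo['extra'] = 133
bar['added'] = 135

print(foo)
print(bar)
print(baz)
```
{'key': 14, 'val': 38, 'extra': 133}
{'key': 14, 'val': 38, 'added': 135}
{'key': 14, 'val': 38, 'extra': 133}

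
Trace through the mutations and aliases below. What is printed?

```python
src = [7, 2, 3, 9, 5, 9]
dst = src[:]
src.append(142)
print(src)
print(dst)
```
[7, 2, 3, 9, 5, 9, 142]
[7, 2, 3, 9, 5, 9]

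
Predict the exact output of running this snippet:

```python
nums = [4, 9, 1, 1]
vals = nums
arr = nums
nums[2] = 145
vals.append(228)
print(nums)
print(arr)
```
[4, 9, 145, 1, 228]
[4, 9, 145, 1, 228]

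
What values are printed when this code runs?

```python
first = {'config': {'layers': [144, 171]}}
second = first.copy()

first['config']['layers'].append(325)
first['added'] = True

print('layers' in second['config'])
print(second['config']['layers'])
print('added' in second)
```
True
[144, 171, 325]
False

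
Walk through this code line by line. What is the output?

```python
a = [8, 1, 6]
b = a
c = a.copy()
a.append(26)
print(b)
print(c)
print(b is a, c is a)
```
[8, 1, 6, 26]
[8, 1, 6]
True False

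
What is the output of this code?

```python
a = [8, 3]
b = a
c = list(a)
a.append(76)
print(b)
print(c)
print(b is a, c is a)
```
[8, 3, 76]
[8, 3]
True False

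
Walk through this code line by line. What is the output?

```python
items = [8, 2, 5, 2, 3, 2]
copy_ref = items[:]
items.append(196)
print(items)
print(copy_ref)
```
[8, 2, 5, 2, 3, 2, 196]
[8, 2, 5, 2, 3, 2]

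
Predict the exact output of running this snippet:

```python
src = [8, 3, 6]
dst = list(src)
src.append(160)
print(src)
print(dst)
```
[8, 3, 6, 160]
[8, 3, 6]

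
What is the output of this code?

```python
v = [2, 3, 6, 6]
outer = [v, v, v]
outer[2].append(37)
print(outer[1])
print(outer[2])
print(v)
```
[2, 3, 6, 6, 37]
[2, 3, 6, 6, 37]
[2, 3, 6, 6, 37]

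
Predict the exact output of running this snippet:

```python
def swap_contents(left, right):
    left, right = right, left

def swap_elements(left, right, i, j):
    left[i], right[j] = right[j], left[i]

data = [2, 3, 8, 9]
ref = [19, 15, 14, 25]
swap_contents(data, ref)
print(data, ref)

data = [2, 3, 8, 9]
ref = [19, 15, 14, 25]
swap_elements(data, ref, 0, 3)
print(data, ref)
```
[2, 3, 8, 9] [19, 15, 14, 25]
[25, 3, 8, 9] [19, 15, 14, 2]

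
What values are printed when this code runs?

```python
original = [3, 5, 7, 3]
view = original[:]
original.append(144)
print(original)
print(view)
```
[3, 5, 7, 3, 144]
[3, 5, 7, 3]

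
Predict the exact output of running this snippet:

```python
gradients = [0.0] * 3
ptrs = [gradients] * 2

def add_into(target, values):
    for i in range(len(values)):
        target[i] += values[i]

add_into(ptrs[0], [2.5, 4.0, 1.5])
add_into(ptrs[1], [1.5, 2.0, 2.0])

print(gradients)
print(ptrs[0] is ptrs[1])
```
[4.0, 6.0, 3.5]
True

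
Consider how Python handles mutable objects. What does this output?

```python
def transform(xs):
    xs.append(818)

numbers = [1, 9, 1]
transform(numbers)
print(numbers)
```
[1, 9, 1, 818]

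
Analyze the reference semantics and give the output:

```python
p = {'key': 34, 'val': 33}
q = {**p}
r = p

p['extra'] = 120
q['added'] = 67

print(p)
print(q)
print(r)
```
{'key': 34, 'val': 33, 'extra': 120}
{'key': 34, 'val': 33, 'added': 67}
{'key': 34, 'val': 33, 'extra': 120}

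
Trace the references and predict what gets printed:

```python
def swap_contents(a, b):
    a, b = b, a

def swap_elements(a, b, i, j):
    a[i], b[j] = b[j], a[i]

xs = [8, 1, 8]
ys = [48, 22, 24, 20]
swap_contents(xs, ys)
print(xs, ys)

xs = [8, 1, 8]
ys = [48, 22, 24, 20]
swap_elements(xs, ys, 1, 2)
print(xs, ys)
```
[8, 1, 8] [48, 22, 24, 20]
[8, 24, 8] [48, 22, 1, 20]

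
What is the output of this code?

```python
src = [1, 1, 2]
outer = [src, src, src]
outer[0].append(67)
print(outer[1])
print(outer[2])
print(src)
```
[1, 1, 2, 67]
[1, 1, 2, 67]
[1, 1, 2, 67]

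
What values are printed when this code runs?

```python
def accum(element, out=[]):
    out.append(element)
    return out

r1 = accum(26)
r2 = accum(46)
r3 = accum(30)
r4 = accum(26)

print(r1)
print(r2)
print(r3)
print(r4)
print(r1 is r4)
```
[26, 46, 30, 26]
[26, 46, 30, 26]
[26, 46, 30, 26]
[26, 46, 30, 26]
True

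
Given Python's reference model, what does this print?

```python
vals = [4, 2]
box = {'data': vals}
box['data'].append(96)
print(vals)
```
[4, 2, 96]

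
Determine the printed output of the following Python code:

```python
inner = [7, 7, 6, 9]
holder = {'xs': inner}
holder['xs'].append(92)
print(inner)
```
[7, 7, 6, 9, 92]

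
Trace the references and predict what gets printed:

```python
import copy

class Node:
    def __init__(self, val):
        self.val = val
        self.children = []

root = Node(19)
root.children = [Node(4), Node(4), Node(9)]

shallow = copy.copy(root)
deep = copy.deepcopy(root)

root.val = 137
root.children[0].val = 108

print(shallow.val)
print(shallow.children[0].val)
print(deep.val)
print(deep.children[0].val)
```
19
108
19
4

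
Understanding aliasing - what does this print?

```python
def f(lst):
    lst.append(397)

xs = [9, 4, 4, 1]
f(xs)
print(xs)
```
[9, 4, 4, 1, 397]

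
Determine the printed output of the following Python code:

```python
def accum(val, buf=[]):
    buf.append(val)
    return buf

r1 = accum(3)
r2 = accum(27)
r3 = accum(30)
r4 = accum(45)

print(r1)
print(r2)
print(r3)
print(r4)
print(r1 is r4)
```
[3, 27, 30, 45]
[3, 27, 30, 45]
[3, 27, 30, 45]
[3, 27, 30, 45]
True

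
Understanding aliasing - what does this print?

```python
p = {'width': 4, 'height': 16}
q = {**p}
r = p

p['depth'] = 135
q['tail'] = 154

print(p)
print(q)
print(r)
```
{'width': 4, 'height': 16, 'depth': 135}
{'width': 4, 'height': 16, 'tail': 154}
{'width': 4, 'height': 16, 'depth': 135}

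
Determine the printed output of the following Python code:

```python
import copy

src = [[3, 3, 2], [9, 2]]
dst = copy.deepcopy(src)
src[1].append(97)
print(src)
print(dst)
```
[[3, 3, 2], [9, 2, 97]]
[[3, 3, 2], [9, 2]]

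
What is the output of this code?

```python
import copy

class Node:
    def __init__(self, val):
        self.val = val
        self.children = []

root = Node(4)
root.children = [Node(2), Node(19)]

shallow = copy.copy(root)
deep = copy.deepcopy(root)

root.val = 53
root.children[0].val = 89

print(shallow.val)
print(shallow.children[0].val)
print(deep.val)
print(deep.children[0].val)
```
4
89
4
2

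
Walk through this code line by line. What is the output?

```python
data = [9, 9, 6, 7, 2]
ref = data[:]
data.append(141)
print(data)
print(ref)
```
[9, 9, 6, 7, 2, 141]
[9, 9, 6, 7, 2]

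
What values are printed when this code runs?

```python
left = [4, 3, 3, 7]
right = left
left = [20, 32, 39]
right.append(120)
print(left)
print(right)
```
[20, 32, 39]
[4, 3, 3, 7, 120]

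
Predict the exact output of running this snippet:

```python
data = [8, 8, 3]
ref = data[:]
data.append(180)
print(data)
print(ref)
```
[8, 8, 3, 180]
[8, 8, 3]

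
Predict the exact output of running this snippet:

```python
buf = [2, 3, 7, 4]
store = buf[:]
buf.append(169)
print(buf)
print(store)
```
[2, 3, 7, 4, 169]
[2, 3, 7, 4]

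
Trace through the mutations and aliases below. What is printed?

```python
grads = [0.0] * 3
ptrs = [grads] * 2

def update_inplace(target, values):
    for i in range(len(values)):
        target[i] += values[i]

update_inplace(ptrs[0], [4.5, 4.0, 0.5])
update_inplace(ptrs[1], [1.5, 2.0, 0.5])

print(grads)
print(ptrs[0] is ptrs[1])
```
[6.0, 6.0, 1.0]
True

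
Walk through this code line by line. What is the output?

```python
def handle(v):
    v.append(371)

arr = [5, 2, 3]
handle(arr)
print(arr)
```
[5, 2, 3, 371]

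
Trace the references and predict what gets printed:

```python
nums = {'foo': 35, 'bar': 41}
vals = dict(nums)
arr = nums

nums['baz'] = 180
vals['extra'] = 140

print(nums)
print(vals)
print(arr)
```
{'foo': 35, 'bar': 41, 'baz': 180}
{'foo': 35, 'bar': 41, 'extra': 140}
{'foo': 35, 'bar': 41, 'baz': 180}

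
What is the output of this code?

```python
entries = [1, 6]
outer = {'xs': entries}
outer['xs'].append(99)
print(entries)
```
[1, 6, 99]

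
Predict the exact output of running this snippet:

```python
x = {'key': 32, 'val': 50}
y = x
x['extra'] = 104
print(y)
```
{'key': 32, 'val': 50, 'extra': 104}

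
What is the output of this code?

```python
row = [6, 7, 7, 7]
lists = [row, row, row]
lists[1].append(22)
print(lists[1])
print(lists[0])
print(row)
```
[6, 7, 7, 7, 22]
[6, 7, 7, 7, 22]
[6, 7, 7, 7, 22]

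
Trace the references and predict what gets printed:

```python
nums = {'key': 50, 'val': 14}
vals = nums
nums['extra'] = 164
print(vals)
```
{'key': 50, 'val': 14, 'extra': 164}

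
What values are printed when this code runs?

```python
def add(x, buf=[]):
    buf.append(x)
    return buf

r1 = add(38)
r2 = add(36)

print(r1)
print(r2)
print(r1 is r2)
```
[38, 36]
[38, 36]
True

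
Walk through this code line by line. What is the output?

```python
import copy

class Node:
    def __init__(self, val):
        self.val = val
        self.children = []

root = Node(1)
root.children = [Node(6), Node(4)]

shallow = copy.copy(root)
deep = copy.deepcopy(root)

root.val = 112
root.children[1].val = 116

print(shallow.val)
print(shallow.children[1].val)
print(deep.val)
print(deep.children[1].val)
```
1
116
1
4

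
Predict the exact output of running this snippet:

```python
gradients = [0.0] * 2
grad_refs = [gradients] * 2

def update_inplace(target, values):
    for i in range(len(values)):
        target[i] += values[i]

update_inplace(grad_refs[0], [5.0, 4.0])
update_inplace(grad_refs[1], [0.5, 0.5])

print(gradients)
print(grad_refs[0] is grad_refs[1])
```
[5.5, 4.5]
True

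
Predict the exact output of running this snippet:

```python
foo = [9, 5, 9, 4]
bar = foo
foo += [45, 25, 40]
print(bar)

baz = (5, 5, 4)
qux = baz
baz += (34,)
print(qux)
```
[9, 5, 9, 4, 45, 25, 40]
(5, 5, 4)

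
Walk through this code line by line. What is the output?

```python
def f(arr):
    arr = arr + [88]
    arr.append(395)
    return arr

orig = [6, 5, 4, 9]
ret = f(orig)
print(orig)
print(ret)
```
[6, 5, 4, 9]
[6, 5, 4, 9, 88, 395]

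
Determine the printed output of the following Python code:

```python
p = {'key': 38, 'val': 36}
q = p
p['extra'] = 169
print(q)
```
{'key': 38, 'val': 36, 'extra': 169}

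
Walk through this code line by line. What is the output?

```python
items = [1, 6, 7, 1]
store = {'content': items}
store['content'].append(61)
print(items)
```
[1, 6, 7, 1, 61]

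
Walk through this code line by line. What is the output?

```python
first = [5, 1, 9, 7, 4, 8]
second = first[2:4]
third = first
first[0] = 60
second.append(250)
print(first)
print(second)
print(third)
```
[60, 1, 9, 7, 4, 8]
[9, 7, 250]
[60, 1, 9, 7, 4, 8]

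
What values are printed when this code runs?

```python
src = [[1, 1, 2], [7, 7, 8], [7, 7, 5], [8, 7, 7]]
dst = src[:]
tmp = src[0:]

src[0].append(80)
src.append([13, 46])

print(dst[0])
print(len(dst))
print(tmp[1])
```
[1, 1, 2, 80]
4
[7, 7, 8]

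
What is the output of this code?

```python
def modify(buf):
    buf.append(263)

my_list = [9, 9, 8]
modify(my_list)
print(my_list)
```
[9, 9, 8, 263]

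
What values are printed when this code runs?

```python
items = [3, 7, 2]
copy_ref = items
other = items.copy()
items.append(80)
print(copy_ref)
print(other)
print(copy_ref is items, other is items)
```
[3, 7, 2, 80]
[3, 7, 2]
True False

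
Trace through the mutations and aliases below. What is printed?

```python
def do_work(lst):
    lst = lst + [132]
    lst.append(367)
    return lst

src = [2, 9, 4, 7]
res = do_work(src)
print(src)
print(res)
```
[2, 9, 4, 7]
[2, 9, 4, 7, 132, 367]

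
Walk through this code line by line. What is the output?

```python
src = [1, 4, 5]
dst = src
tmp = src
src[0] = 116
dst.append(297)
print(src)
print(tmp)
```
[116, 4, 5, 297]
[116, 4, 5, 297]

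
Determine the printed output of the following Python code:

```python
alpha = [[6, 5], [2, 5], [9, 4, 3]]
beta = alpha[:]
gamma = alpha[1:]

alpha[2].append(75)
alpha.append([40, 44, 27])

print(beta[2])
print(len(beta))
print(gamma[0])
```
[9, 4, 3, 75]
3
[2, 5]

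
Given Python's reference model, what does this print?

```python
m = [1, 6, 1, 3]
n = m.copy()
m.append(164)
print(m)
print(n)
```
[1, 6, 1, 3, 164]
[1, 6, 1, 3]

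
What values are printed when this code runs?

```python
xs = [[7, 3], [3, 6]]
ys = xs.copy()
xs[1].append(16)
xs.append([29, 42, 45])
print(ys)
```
[[7, 3], [3, 6, 16]]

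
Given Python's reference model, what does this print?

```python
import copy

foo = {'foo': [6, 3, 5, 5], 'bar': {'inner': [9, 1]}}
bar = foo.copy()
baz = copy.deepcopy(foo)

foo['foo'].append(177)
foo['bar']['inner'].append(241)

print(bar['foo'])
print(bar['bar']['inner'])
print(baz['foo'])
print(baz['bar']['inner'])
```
[6, 3, 5, 5, 177]
[9, 1, 241]
[6, 3, 5, 5]
[9, 1]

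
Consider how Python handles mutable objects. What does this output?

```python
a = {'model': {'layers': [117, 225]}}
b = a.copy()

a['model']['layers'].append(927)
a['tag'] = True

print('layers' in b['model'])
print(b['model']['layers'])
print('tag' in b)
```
True
[117, 225, 927]
False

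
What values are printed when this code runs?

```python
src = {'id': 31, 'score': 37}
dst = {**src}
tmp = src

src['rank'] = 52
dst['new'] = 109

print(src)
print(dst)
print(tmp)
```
{'id': 31, 'score': 37, 'rank': 52}
{'id': 31, 'score': 37, 'new': 109}
{'id': 31, 'score': 37, 'rank': 52}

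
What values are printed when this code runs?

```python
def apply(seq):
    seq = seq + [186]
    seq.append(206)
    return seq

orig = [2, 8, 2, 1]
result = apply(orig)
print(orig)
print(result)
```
[2, 8, 2, 1]
[2, 8, 2, 1, 186, 206]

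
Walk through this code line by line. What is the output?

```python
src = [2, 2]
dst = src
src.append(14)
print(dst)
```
[2, 2, 14]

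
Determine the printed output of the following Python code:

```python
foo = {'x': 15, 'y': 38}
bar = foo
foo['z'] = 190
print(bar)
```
{'x': 15, 'y': 38, 'z': 190}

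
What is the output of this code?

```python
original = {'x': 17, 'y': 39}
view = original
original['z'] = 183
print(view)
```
{'x': 17, 'y': 39, 'z': 183}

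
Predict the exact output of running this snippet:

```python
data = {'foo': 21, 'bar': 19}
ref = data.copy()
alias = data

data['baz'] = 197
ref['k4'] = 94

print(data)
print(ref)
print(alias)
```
{'foo': 21, 'bar': 19, 'baz': 197}
{'foo': 21, 'bar': 19, 'k4': 94}
{'foo': 21, 'bar': 19, 'baz': 197}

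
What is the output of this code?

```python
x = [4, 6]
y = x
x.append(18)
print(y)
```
[4, 6, 18]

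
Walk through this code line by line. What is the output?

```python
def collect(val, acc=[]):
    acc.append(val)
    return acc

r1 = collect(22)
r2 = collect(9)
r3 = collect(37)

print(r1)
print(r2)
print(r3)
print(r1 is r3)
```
[22, 9, 37]
[22, 9, 37]
[22, 9, 37]
True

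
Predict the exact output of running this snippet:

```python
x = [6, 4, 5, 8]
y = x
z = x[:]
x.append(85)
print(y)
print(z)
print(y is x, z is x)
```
[6, 4, 5, 8, 85]
[6, 4, 5, 8]
True False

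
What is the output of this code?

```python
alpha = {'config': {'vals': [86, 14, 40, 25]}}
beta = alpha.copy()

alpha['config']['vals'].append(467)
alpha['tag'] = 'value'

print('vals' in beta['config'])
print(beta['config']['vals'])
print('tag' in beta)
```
True
[86, 14, 40, 25, 467]
False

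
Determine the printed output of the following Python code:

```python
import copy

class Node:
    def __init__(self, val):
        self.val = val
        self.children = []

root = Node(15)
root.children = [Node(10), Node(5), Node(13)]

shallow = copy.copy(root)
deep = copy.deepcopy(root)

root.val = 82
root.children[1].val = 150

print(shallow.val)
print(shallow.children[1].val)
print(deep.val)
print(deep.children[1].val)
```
15
150
15
5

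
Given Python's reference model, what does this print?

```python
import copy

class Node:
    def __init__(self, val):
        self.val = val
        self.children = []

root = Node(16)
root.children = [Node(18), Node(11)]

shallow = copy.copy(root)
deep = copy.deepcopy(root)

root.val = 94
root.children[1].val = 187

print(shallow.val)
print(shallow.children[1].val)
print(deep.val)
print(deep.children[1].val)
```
16
187
16
11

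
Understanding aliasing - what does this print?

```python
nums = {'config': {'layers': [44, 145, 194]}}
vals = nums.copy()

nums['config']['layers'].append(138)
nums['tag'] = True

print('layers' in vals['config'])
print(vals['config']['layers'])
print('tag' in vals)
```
True
[44, 145, 194, 138]
False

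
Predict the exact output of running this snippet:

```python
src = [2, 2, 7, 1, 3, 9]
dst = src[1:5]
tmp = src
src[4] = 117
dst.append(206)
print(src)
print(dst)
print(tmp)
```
[2, 2, 7, 1, 117, 9]
[2, 7, 1, 3, 206]
[2, 2, 7, 1, 117, 9]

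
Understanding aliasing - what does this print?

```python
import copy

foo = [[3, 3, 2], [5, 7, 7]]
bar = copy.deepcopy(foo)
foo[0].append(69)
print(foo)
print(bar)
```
[[3, 3, 2, 69], [5, 7, 7]]
[[3, 3, 2], [5, 7, 7]]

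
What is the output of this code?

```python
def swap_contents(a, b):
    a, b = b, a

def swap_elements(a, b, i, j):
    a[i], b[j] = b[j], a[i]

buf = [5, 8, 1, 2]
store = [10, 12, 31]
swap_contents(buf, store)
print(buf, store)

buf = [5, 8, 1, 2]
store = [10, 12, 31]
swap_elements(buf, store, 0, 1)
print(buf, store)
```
[5, 8, 1, 2] [10, 12, 31]
[12, 8, 1, 2] [10, 5, 31]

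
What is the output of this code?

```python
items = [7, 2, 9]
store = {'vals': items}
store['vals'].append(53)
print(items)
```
[7, 2, 9, 53]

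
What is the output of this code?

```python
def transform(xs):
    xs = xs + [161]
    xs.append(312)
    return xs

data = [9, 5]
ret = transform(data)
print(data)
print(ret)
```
[9, 5]
[9, 5, 161, 312]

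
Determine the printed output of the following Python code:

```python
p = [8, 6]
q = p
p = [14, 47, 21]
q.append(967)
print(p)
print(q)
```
[14, 47, 21]
[8, 6, 967]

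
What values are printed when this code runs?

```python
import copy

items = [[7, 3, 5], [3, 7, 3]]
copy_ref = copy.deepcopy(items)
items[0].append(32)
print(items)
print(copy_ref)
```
[[7, 3, 5, 32], [3, 7, 3]]
[[7, 3, 5], [3, 7, 3]]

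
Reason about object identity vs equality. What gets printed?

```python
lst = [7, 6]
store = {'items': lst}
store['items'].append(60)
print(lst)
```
[7, 6, 60]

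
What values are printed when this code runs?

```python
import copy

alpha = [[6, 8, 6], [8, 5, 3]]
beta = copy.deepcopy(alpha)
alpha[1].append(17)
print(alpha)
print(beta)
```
[[6, 8, 6], [8, 5, 3, 17]]
[[6, 8, 6], [8, 5, 3]]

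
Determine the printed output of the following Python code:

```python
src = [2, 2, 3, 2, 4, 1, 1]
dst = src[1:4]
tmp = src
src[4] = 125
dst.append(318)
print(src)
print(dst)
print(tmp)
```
[2, 2, 3, 2, 125, 1, 1]
[2, 3, 2, 318]
[2, 2, 3, 2, 125, 1, 1]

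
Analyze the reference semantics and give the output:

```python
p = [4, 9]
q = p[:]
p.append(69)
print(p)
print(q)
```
[4, 9, 69]
[4, 9]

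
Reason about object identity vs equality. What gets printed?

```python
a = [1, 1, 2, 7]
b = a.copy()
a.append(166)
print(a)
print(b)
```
[1, 1, 2, 7, 166]
[1, 1, 2, 7]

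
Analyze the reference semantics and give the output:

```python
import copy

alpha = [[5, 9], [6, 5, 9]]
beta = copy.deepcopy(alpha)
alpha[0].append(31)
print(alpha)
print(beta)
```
[[5, 9, 31], [6, 5, 9]]
[[5, 9], [6, 5, 9]]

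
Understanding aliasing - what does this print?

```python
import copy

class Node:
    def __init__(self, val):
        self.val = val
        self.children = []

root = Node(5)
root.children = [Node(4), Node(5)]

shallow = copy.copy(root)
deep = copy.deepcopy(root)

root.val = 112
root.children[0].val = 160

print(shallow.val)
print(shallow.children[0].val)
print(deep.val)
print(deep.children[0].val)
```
5
160
5
4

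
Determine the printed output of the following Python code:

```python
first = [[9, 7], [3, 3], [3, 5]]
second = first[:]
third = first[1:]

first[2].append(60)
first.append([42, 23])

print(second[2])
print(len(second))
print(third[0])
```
[3, 5, 60]
3
[3, 3]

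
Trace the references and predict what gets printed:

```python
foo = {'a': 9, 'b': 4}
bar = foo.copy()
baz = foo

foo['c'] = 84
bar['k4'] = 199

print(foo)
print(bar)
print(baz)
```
{'a': 9, 'b': 4, 'c': 84}
{'a': 9, 'b': 4, 'k4': 199}
{'a': 9, 'b': 4, 'c': 84}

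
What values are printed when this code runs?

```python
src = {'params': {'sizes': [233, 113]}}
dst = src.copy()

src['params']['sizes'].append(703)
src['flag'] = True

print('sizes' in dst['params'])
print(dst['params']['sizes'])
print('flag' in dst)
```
True
[233, 113, 703]
False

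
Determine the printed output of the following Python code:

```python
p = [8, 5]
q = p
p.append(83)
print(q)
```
[8, 5, 83]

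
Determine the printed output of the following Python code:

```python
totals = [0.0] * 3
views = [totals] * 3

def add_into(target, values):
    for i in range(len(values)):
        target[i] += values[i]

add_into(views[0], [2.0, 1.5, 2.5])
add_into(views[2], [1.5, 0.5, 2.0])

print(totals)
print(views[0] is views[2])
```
[3.5, 2.0, 4.5]
True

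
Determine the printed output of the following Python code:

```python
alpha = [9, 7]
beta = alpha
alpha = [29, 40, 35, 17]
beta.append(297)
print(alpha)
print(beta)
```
[29, 40, 35, 17]
[9, 7, 297]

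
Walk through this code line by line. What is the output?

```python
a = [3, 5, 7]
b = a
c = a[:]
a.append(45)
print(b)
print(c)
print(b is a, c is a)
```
[3, 5, 7, 45]
[3, 5, 7]
True False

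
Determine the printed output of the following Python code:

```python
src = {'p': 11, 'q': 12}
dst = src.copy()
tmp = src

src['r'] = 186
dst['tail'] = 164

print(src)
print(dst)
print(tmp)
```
{'p': 11, 'q': 12, 'r': 186}
{'p': 11, 'q': 12, 'tail': 164}
{'p': 11, 'q': 12, 'r': 186}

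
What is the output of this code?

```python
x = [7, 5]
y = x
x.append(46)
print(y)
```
[7, 5, 46]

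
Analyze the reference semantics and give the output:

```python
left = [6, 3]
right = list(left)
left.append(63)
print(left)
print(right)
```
[6, 3, 63]
[6, 3]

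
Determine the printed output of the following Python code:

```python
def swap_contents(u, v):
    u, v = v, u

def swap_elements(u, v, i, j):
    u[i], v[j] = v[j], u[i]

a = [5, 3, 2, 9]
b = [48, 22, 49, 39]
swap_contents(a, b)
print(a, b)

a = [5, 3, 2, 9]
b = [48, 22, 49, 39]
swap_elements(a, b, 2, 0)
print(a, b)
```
[5, 3, 2, 9] [48, 22, 49, 39]
[5, 3, 48, 9] [2, 22, 49, 39]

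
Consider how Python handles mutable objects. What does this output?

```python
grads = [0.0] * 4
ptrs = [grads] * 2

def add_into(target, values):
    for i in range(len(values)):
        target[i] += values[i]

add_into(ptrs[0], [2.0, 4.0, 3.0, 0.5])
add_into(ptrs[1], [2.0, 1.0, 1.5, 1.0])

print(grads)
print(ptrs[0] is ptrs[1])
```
[4.0, 5.0, 4.5, 1.5]
True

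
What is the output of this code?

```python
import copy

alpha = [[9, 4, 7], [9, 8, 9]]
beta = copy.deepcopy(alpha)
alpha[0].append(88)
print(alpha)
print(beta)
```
[[9, 4, 7, 88], [9, 8, 9]]
[[9, 4, 7], [9, 8, 9]]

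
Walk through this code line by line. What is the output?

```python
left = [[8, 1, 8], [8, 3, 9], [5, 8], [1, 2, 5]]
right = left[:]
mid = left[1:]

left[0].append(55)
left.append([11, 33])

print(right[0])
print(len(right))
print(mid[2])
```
[8, 1, 8, 55]
4
[1, 2, 5]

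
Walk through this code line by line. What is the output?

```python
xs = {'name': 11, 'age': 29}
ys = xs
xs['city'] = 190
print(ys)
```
{'name': 11, 'age': 29, 'city': 190}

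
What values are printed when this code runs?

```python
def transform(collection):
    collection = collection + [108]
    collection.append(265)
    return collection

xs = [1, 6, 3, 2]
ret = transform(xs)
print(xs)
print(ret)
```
[1, 6, 3, 2]
[1, 6, 3, 2, 108, 265]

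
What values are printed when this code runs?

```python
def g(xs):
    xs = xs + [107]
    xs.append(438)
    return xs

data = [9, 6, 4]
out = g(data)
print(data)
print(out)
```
[9, 6, 4]
[9, 6, 4, 107, 438]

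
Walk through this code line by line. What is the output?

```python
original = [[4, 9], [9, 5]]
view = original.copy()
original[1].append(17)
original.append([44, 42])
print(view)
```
[[4, 9], [9, 5, 17]]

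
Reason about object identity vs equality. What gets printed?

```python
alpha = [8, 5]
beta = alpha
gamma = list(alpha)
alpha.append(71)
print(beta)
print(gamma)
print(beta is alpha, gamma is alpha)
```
[8, 5, 71]
[8, 5]
True False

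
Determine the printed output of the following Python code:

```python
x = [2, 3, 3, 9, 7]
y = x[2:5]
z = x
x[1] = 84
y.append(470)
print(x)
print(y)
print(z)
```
[2, 84, 3, 9, 7]
[3, 9, 7, 470]
[2, 84, 3, 9, 7]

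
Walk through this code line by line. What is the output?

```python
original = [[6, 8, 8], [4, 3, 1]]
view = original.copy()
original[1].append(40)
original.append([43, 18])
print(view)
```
[[6, 8, 8], [4, 3, 1, 40]]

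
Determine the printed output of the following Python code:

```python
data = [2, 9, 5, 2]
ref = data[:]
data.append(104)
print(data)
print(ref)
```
[2, 9, 5, 2, 104]
[2, 9, 5, 2]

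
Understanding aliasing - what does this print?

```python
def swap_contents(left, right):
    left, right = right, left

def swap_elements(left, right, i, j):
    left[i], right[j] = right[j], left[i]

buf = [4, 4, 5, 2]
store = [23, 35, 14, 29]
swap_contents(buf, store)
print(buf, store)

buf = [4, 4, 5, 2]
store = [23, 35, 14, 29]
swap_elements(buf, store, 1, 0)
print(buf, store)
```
[4, 4, 5, 2] [23, 35, 14, 29]
[4, 23, 5, 2] [4, 35, 14, 29]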